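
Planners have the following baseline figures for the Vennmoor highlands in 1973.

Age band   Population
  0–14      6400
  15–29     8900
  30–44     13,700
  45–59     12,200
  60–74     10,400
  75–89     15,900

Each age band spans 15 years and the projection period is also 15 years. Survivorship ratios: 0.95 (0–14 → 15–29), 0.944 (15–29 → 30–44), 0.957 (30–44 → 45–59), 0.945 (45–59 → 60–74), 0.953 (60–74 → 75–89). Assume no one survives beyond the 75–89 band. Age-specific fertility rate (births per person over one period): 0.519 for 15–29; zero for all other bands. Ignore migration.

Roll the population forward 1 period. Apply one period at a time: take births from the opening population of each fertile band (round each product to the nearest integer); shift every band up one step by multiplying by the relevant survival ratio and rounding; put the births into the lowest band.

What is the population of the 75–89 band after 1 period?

Numbering the bands 1..6 from youngest to oldest:
Period 1.
Births: 8900 × 0.519 = 4619
Band 2: 6400 × 0.95 = 6080
Band 3: 8900 × 0.944 = 8402
Band 4: 13700 × 0.957 = 13111
Band 5: 12200 × 0.945 = 11529
Band 6: 10400 × 0.953 = 9911
End of period: [4619, 6080, 8402, 13111, 11529, 9911]

9911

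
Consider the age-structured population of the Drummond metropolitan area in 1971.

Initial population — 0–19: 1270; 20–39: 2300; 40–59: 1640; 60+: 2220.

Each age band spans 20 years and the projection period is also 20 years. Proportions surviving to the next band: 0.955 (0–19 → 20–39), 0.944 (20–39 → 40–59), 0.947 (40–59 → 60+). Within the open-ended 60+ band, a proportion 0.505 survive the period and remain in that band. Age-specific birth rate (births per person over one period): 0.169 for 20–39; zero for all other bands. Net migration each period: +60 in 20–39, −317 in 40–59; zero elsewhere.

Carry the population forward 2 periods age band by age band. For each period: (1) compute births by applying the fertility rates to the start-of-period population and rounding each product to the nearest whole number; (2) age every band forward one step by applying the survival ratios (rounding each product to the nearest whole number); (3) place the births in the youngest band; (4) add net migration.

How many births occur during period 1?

389

Let group 1 be 0–19 through group 4 = 60+.
After projecting period 1:
Births: 2300 × 0.169 = 389
Group 2: 1270 × 0.955 = 1213
Group 3: 2300 × 0.944 = 2171
Group 4: 1640 × 0.947 + 2220 × 0.505 = 1553 + 1121 = 2674
Net migration: Group 2 + 60 → 1273; Group 3 − 317 → 1854
→ [389, 1273, 1854, 2674]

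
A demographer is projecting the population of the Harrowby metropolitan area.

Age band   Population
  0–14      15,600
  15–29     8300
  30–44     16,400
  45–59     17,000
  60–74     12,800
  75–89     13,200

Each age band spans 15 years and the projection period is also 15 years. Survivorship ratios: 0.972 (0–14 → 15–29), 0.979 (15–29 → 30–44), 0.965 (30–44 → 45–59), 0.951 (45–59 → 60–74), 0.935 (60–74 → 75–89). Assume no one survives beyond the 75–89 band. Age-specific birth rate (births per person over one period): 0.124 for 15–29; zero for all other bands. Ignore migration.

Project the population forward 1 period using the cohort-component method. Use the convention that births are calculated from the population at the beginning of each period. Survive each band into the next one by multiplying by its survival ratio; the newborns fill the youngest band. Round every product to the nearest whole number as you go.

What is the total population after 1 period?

68279

— Period 1 —
Births: 8300 × 0.124 = 1029
15–29: 15600 × 0.972 = 15163
30–44: 8300 × 0.979 = 8126
45–59: 16400 × 0.965 = 15826
60–74: 17000 × 0.951 = 16167
75–89: 12800 × 0.935 = 11968
End of period: [1029, 15163, 8126, 15826, 16167, 11968]
Total after period 1: 1029 + 15163 + 8126 + 15826 + 16167 + 11968 = 68279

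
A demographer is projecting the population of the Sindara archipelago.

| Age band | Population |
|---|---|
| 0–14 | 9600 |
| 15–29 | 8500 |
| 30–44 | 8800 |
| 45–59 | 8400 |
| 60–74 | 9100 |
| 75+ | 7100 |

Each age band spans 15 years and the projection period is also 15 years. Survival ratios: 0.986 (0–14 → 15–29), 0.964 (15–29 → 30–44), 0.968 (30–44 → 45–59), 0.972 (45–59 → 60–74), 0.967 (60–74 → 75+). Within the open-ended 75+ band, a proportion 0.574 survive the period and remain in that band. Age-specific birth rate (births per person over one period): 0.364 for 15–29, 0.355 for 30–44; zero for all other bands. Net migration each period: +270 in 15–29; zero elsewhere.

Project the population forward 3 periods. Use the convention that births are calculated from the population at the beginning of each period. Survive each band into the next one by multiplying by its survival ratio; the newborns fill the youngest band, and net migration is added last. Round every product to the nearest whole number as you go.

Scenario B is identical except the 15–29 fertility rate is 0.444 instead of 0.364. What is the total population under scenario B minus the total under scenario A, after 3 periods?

(Bands numbered youngest = 1 to oldest = 6.)
— Period 1 —
Births: 8500 × 0.364 = 3094  |  8800 × 0.355 = 3124 ⇒ total 6218
Band 2: 9600 × 0.986 = 9466
Band 3: 8500 × 0.964 = 8194
Band 4: 8800 × 0.968 = 8518
Band 5: 8400 × 0.972 = 8165
Band 6: 9100 × 0.967 + 7100 × 0.574 = 8800 + 4075 = 12875
Net migration: Band 2 + 270 → 9736
End of period: [6218, 9736, 8194, 8518, 8165, 12875]
— Period 2 —
Births: 9736 × 0.364 = 3544  |  8194 × 0.355 = 2909 ⇒ total 6453
Band 2: 6218 × 0.986 = 6131
Band 3: 9736 × 0.964 = 9386
Band 4: 8194 × 0.968 = 7932
Band 5: 8518 × 0.972 = 8279
Band 6: 8165 × 0.967 + 12875 × 0.574 = 7896 + 7390 = 15286
Net migration: Band 2 + 270 → 6401
End of period: [6453, 6401, 9386, 7932, 8279, 15286]
— Period 3 —
Births: 6401 × 0.364 = 2330  |  9386 × 0.355 = 3332 ⇒ total 5662
Band 2: 6453 × 0.986 = 6363
Band 3: 6401 × 0.964 = 6171
Band 4: 9386 × 0.968 = 9086
Band 5: 7932 × 0.972 = 7710
Band 6: 8279 × 0.967 + 15286 × 0.574 = 8006 + 8774 = 16780
Net migration: Band 2 + 270 → 6633
End of period: [5662, 6633, 6171, 9086, 7710, 16780]
Scenario A total after 3 periods: 52042
Scenario B projection —
— Period 1 —
Births: 8500 × 0.444 = 3774  |  8800 × 0.355 = 3124 ⇒ total 6898
Band 2: 9600 × 0.986 = 9466
Band 3: 8500 × 0.964 = 8194
Band 4: 8800 × 0.968 = 8518
Band 5: 8400 × 0.972 = 8165
Band 6: 9100 × 0.967 + 7100 × 0.574 = 8800 + 4075 = 12875
Net migration: Band 2 + 270 → 9736
End of period: [6898, 9736, 8194, 8518, 8165, 12875]
— Period 2 —
Births: 9736 × 0.444 = 4323  |  8194 × 0.355 = 2909 ⇒ total 7232
Band 2: 6898 × 0.986 = 6801
Band 3: 9736 × 0.964 = 9386
Band 4: 8194 × 0.968 = 7932
Band 5: 8518 × 0.972 = 8279
Band 6: 8165 × 0.967 + 12875 × 0.574 = 7896 + 7390 = 15286
Net migration: Band 2 + 270 → 7071
End of period: [7232, 7071, 9386, 7932, 8279, 15286]
— Period 3 —
Births: 7071 × 0.444 = 3140  |  9386 × 0.355 = 3332 ⇒ total 6472
Band 2: 7232 × 0.986 = 7131
Band 3: 7071 × 0.964 = 6816
Band 4: 9386 × 0.968 = 9086
Band 5: 7932 × 0.972 = 7710
Band 6: 8279 × 0.967 + 15286 × 0.574 = 8006 + 8774 = 16780
Net migration: Band 2 + 270 → 7401
End of period: [6472, 7401, 6816, 9086, 7710, 16780]
Scenario B total after 3 periods: 54265
Difference B − A = 54265 − 52042 = 2223

2223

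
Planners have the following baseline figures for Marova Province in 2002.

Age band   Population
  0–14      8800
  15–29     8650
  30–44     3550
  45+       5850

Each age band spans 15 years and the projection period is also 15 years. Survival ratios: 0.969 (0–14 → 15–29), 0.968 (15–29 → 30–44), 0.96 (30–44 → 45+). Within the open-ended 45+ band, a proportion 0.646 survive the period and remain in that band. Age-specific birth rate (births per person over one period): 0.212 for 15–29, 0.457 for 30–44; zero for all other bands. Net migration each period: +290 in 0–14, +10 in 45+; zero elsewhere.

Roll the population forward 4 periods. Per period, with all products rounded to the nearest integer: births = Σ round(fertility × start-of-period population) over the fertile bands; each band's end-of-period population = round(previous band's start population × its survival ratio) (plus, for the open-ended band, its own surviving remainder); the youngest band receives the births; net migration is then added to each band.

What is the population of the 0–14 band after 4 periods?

— Period 1 —
Births: 8650 * 0.212 = 1834 ; 3550 * 0.457 = 1622 — total 3456
15–29: 8800 * 0.969 = 8527
30–44: 8650 * 0.968 = 8373
45+: 3550 * 0.96 + 5850 * 0.646 = 3408 + 3779 = 7187
Net migration: 0–14 + 290 → 3746; 45+ + 10 → 7197
Giving 3746 / 8527 / 8373 / 7197.
— Period 2 —
Births: 8527 * 0.212 = 1808 ; 8373 * 0.457 = 3826 — total 5634
15–29: 3746 * 0.969 = 3630
30–44: 8527 * 0.968 = 8254
45+: 8373 * 0.96 + 7197 * 0.646 = 8038 + 4649 = 12687
Net migration: 0–14 + 290 → 5924; 45+ + 10 → 12697
Giving 5924 / 3630 / 8254 / 12697.
— Period 3 —
Births: 3630 * 0.212 = 770 ; 8254 * 0.457 = 3772 — total 4542
15–29: 5924 * 0.969 = 5740
30–44: 3630 * 0.968 = 3514
45+: 8254 * 0.96 + 12697 * 0.646 = 7924 + 8202 = 16126
Net migration: 0–14 + 290 → 4832; 45+ + 10 → 16136
Giving 4832 / 5740 / 3514 / 16136.
— Period 4 —
Births: 5740 * 0.212 = 1217 ; 3514 * 0.457 = 1606 — total 2823
15–29: 4832 * 0.969 = 4682
30–44: 5740 * 0.968 = 5556
45+: 3514 * 0.96 + 16136 * 0.646 = 3373 + 10424 = 13797
Net migration: 0–14 + 290 → 3113; 45+ + 10 → 13807
Giving 3113 / 4682 / 5556 / 13807.

3113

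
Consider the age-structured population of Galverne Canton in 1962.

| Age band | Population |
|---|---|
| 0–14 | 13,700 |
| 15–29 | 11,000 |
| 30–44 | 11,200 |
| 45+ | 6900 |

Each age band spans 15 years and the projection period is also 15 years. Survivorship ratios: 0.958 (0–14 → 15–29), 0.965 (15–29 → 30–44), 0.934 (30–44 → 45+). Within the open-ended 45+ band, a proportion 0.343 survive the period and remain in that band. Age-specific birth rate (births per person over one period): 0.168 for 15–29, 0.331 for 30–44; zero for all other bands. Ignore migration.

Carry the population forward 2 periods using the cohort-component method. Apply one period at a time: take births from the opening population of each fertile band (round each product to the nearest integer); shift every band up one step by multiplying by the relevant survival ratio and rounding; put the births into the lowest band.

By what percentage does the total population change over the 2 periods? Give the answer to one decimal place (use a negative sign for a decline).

Let group 1 be 0–14 through group 4 = 45+.
— Period 1 —
Births: 11000 × 0.168 = 1848  |  11200 × 0.331 = 3707 → total 5555
Group 2: 13700 × 0.958 = 13125
Group 3: 11000 × 0.965 = 10615
Group 4: 11200 × 0.934 + 6900 × 0.343 = 10461 + 2367 = 12828
→ [5555, 13125, 10615, 12828]
— Period 2 —
Births: 13125 × 0.168 = 2205  |  10615 × 0.331 = 3514 → total 5719
Group 2: 5555 × 0.958 = 5322
Group 3: 13125 × 0.965 = 12666
Group 4: 10615 × 0.934 + 12828 × 0.343 = 9914 + 4400 = 14314
→ [5719, 5322, 12666, 14314]
Total: 42800 → 38021; change = -4779; percentage change = -11.2%

-11.2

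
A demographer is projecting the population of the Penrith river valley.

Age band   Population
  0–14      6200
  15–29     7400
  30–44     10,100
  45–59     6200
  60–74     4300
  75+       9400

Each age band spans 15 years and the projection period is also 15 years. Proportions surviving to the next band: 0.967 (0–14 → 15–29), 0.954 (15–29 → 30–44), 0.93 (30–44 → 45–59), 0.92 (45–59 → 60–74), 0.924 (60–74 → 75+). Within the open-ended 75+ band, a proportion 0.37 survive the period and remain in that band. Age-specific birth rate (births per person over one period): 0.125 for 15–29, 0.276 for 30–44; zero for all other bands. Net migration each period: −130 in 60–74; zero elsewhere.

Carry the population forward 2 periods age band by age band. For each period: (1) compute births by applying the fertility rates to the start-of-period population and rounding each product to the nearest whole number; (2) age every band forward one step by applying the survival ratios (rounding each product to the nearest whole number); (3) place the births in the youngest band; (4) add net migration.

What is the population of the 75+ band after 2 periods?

7907

Numbering the groups 1..6 from youngest to oldest:
Period 1.
Births: 7400 × 0.125 = 925, 10100 × 0.276 = 2788 → total 3713
Group 2: 6200 × 0.967 = 5995
Group 3: 7400 × 0.954 = 7060
Group 4: 10100 × 0.93 = 9393
Group 5: 6200 × 0.92 = 5704
Group 6: 4300 × 0.924 + 9400 × 0.37 = 3973 + 3478 = 7451
Net migration: Group 5 − 130 → 5574
Giving 3713 / 5995 / 7060 / 9393 / 5574 / 7451.
Period 2.
Births: 5995 × 0.125 = 749, 7060 × 0.276 = 1949 → total 2698
Group 2: 3713 × 0.967 = 3590
Group 3: 5995 × 0.954 = 5719
Group 4: 7060 × 0.93 = 6566
Group 5: 9393 × 0.92 = 8642
Group 6: 5574 × 0.924 + 7451 × 0.37 = 5150 + 2757 = 7907
Net migration: Group 5 − 130 → 8512
Giving 2698 / 3590 / 5719 / 6566 / 8512 / 7907.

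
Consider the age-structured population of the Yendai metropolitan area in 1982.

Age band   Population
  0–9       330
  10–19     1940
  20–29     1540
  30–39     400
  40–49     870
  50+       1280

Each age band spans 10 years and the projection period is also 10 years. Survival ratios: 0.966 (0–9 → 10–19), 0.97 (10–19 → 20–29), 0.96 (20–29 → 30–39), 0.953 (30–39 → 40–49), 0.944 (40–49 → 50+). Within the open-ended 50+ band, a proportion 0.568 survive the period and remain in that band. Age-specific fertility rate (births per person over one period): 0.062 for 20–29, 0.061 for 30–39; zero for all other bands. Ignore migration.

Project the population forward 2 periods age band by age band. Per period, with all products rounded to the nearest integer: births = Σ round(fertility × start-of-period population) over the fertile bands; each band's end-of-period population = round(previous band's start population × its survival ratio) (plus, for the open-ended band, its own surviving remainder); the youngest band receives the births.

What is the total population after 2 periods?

Call the groups 1 to 6, youngest first.
Period 1.
Births: 1540 × 0.062 = 95  |  400 × 0.061 = 24 — total 119
Group 2: 330 × 0.966 = 319
Group 3: 1940 × 0.97 = 1882
Group 4: 1540 × 0.96 = 1478
Group 5: 400 × 0.953 = 381
Group 6: 870 × 0.944 + 1280 × 0.568 = 821 + 727 = 1548
Giving 119 / 319 / 1882 / 1478 / 381 / 1548.
Period 2.
Births: 1882 × 0.062 = 117  |  1478 × 0.061 = 90 — total 207
Group 2: 119 × 0.966 = 115
Group 3: 319 × 0.97 = 309
Group 4: 1882 × 0.96 = 1807
Group 5: 1478 × 0.953 = 1409
Group 6: 381 × 0.944 + 1548 × 0.568 = 360 + 879 = 1239
Giving 207 / 115 / 309 / 1807 / 1409 / 1239.
Total after period 2: 207 + 115 + 309 + 1807 + 1409 + 1239 = 5086

5086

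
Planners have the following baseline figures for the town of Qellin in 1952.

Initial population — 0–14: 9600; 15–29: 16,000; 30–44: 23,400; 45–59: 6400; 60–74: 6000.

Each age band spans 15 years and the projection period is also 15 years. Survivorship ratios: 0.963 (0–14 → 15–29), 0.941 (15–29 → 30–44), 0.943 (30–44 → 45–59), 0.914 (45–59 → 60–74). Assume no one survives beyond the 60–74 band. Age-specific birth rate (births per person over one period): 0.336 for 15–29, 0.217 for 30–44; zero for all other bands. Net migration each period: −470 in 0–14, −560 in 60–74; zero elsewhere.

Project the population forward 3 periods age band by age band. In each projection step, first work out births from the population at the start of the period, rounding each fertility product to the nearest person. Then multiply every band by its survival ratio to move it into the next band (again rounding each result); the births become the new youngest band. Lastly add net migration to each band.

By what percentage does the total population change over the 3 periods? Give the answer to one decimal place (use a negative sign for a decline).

-34.8

(Groups numbered youngest = 1 to oldest = 5.)
[period 1]
Births: 16000 * 0.336 = 5376, 23400 * 0.217 = 5078 — total 10454
Group 2: 9600 * 0.963 = 9245
Group 3: 16000 * 0.941 = 15056
Group 4: 23400 * 0.943 = 22066
Group 5: 6400 * 0.914 = 5850
Net migration: Group 1 − 470 → 9984; Group 5 − 560 → 5290
Giving 9984 / 9245 / 15056 / 22066 / 5290.
[period 2]
Births: 9245 * 0.336 = 3106, 15056 * 0.217 = 3267 — total 6373
Group 2: 9984 * 0.963 = 9615
Group 3: 9245 * 0.941 = 8700
Group 4: 15056 * 0.943 = 14198
Group 5: 22066 * 0.914 = 20168
Net migration: Group 1 − 470 → 5903; Group 5 − 560 → 19608
Giving 5903 / 9615 / 8700 / 14198 / 19608.
[period 3]
Births: 9615 * 0.336 = 3231, 8700 * 0.217 = 1888 — total 5119
Group 2: 5903 * 0.963 = 5685
Group 3: 9615 * 0.941 = 9048
Group 4: 8700 * 0.943 = 8204
Group 5: 14198 * 0.914 = 12977
Net migration: Group 1 − 470 → 4649; Group 5 − 560 → 12417
Giving 4649 / 5685 / 9048 / 8204 / 12417.
Total: 61400 → 40003; change = -21397; percentage change = -34.8%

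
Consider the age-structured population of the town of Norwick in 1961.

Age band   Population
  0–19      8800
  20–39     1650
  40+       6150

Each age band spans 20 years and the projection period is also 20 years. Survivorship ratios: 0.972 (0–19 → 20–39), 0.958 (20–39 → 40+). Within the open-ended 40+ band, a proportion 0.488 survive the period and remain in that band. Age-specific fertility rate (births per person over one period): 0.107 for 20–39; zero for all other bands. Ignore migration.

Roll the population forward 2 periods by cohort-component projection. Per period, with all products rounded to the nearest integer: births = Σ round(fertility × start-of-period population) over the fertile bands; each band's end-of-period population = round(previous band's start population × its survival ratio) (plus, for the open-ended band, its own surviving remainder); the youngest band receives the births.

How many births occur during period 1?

Period 1.
Births: 1650 × 0.107 = 177
20–39: 8800 × 0.972 = 8554
40+: 1650 × 0.958 + 6150 × 0.488 = 1581 + 3001 = 4582
Giving 177 / 8554 / 4582.

177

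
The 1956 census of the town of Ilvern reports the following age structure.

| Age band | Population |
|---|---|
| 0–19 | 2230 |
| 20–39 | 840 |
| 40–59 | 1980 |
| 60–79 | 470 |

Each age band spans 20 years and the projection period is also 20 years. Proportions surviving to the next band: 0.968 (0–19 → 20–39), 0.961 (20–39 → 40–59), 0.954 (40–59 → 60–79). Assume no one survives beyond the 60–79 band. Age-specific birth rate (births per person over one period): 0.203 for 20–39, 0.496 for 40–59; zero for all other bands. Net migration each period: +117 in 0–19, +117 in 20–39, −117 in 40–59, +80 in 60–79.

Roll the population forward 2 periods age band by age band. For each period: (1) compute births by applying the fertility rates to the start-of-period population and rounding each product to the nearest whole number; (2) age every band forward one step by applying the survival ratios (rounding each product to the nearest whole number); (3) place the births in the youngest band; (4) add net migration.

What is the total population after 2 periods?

5075

Let group 1 be 0–19 through group 4 = 60–79.
Period 1.
Births: 840 × 0.203 = 171 ; 1980 × 0.496 = 982 → total 1153
Group 2: 2230 × 0.968 = 2159
Group 3: 840 × 0.961 = 807
Group 4: 1980 × 0.954 = 1889
Net migration: Group 1 + 117 → 1270; Group 2 + 117 → 2276; Group 3 − 117 → 690; Group 4 + 80 → 1969
End of period: [1270, 2276, 690, 1969]
Period 2.
Births: 2276 × 0.203 = 462 ; 690 × 0.496 = 342 → total 804
Group 2: 1270 × 0.968 = 1229
Group 3: 2276 × 0.961 = 2187
Group 4: 690 × 0.954 = 658
Net migration: Group 1 + 117 → 921; Group 2 + 117 → 1346; Group 3 − 117 → 2070; Group 4 + 80 → 738
End of period: [921, 1346, 2070, 738]
Total after period 2: 921 + 1346 + 2070 + 738 = 5075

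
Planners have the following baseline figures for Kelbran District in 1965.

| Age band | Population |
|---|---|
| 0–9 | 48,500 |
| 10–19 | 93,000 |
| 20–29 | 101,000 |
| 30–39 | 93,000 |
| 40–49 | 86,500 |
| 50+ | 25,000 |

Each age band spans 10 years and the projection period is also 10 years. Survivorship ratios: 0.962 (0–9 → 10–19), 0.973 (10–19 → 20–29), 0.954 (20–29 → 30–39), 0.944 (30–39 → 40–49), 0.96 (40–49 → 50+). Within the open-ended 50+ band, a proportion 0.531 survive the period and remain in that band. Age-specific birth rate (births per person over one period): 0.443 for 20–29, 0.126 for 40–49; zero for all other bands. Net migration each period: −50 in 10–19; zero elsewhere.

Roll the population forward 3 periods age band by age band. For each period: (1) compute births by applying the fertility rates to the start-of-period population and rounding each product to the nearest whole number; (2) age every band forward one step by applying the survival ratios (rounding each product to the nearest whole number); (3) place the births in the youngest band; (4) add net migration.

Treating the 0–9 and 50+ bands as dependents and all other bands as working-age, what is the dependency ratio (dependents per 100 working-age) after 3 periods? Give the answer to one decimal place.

84.4

— Period 1 —
Births: 101000 × 0.443 = 44743  |  86500 × 0.126 = 10899 ⇒ total 55642
10–19: 48500 × 0.962 = 46657
20–29: 93000 × 0.973 = 90489
30–39: 101000 × 0.954 = 96354
40–49: 93000 × 0.944 = 87792
50+: 86500 × 0.96 + 25000 × 0.531 = 83040 + 13275 = 96315
Net migration: 10–19 − 50 → 46607
→ [55642, 46607, 90489, 96354, 87792, 96315]
— Period 2 —
Births: 90489 × 0.443 = 40087  |  87792 × 0.126 = 11062 ⇒ total 51149
10–19: 55642 × 0.962 = 53528
20–29: 46607 × 0.973 = 45349
30–39: 90489 × 0.954 = 86327
40–49: 96354 × 0.944 = 90958
50+: 87792 × 0.96 + 96315 × 0.531 = 84280 + 51143 = 135423
Net migration: 10–19 − 50 → 53478
→ [51149, 53478, 45349, 86327, 90958, 135423]
— Period 3 —
Births: 45349 × 0.443 = 20090  |  90958 × 0.126 = 11461 ⇒ total 31551
10–19: 51149 × 0.962 = 49205
20–29: 53478 × 0.973 = 52034
30–39: 45349 × 0.954 = 43263
40–49: 86327 × 0.944 = 81493
50+: 90958 × 0.96 + 135423 × 0.531 = 87320 + 71910 = 159230
Net migration: 10–19 − 50 → 49155
→ [31551, 49155, 52034, 43263, 81493, 159230]
Dependents (band 0–9 + band 50+) = 31551 + 159230 = 190781; working-age = 225945; ratio = 190781/225945 × 100 = 84.4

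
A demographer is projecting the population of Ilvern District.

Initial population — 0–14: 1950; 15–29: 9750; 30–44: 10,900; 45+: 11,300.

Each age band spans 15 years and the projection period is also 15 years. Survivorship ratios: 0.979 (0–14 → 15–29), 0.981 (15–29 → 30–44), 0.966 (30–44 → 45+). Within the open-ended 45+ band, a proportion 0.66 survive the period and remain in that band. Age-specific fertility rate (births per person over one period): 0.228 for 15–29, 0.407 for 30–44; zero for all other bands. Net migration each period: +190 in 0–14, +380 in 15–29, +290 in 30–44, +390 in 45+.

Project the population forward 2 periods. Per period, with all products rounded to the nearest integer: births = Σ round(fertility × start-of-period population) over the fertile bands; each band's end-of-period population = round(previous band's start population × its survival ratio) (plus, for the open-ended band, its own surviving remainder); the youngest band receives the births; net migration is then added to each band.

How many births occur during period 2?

4533

Call the bands 1 to 4, youngest first.
After projecting period 1:
Births: 9750 * 0.228 = 2223, 10900 * 0.407 = 4436 → 6659
Band 2: 1950 * 0.979 = 1909
Band 3: 9750 * 0.981 = 9565
Band 4: 10900 * 0.966 + 11300 * 0.66 = 10529 + 7458 = 17987
Net migration: Band 1 + 190 → 6849; Band 2 + 380 → 2289; Band 3 + 290 → 9855; Band 4 + 390 → 18377
End of period: [6849, 2289, 9855, 18377]
After projecting period 2:
Births: 2289 * 0.228 = 522, 9855 * 0.407 = 4011 → 4533
Band 2: 6849 * 0.979 = 6705
Band 3: 2289 * 0.981 = 2246
Band 4: 9855 * 0.966 + 18377 * 0.66 = 9520 + 12129 = 21649
Net migration: Band 1 + 190 → 4723; Band 2 + 380 → 7085; Band 3 + 290 → 2536; Band 4 + 390 → 22039
End of period: [4723, 7085, 2536, 22039]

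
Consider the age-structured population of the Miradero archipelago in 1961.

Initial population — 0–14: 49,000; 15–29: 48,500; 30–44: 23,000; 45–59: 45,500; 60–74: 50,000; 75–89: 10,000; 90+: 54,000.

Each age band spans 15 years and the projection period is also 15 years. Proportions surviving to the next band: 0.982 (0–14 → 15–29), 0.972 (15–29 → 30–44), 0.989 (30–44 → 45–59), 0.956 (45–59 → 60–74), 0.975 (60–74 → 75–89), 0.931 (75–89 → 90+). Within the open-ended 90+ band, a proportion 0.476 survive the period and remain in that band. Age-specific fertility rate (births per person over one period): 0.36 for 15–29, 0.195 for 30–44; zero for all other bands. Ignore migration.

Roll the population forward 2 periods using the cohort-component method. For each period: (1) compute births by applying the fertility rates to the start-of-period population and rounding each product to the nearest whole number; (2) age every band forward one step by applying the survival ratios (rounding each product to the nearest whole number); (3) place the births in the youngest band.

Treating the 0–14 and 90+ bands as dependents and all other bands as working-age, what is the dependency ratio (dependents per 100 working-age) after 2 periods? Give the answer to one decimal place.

49.5

(Bands numbered youngest = 1 to oldest = 7.)
Period 1.
Births: 48500 × 0.36 = 17460 ; 23000 × 0.195 = 4485 → 21945
Band 2: 49000 × 0.982 = 48118
Band 3: 48500 × 0.972 = 47142
Band 4: 23000 × 0.989 = 22747
Band 5: 45500 × 0.956 = 43498
Band 6: 50000 × 0.975 = 48750
Band 7: 10000 × 0.931 + 54000 × 0.476 = 9310 + 25704 = 35014
Giving 21945 / 48118 / 47142 / 22747 / 43498 / 48750 / 35014.
Period 2.
Births: 48118 × 0.36 = 17322 ; 47142 × 0.195 = 9193 → 26515
Band 2: 21945 × 0.982 = 21550
Band 3: 48118 × 0.972 = 46771
Band 4: 47142 × 0.989 = 46623
Band 5: 22747 × 0.956 = 21746
Band 6: 43498 × 0.975 = 42411
Band 7: 48750 × 0.931 + 35014 × 0.476 = 45386 + 16667 = 62053
Giving 26515 / 21550 / 46771 / 46623 / 21746 / 42411 / 62053.
Dependents (band 0–14 + band 90+) = 26515 + 62053 = 88568; working-age = 179101; ratio = 88568/179101 × 100 = 49.5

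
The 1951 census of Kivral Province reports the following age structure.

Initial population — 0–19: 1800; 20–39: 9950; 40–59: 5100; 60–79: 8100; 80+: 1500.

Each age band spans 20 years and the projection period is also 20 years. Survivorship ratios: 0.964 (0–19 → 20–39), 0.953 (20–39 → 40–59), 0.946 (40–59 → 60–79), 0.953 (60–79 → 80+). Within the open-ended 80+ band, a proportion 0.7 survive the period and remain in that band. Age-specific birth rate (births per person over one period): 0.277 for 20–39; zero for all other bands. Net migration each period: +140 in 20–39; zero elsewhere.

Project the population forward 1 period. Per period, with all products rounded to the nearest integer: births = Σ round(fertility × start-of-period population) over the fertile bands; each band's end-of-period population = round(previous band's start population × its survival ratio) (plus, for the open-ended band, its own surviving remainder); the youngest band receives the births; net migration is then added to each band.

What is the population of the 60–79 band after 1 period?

4825

(Bands numbered youngest = 1 to oldest = 5.)
Period 1:
Births: 9950 × 0.277 = 2756
Band 2: 1800 × 0.964 = 1735
Band 3: 9950 × 0.953 = 9482
Band 4: 5100 × 0.946 = 4825
Band 5: 8100 × 0.953 + 1500 × 0.7 = 7719 + 1050 = 8769
Net migration: Band 2 + 140 → 1875
End of period: [2756, 1875, 9482, 4825, 8769]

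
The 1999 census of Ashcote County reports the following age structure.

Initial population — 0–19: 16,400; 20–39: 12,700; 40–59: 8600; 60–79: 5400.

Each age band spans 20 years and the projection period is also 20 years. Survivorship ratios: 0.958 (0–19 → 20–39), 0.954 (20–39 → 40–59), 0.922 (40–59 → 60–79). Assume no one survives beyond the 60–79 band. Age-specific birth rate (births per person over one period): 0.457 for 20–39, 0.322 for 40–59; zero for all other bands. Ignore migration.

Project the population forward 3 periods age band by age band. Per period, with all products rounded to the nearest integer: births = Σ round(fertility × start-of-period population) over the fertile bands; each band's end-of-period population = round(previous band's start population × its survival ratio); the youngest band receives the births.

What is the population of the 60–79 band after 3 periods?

13819

— Period 1 —
Births: 12700 × 0.457 = 5804 ; 8600 × 0.322 = 2769 — total 8573
20–39: 16400 × 0.958 = 15711
40–59: 12700 × 0.954 = 12116
60–79: 8600 × 0.922 = 7929
Giving 8573 / 15711 / 12116 / 7929.
— Period 2 —
Births: 15711 × 0.457 = 7180 ; 12116 × 0.322 = 3901 — total 11081
20–39: 8573 × 0.958 = 8213
40–59: 15711 × 0.954 = 14988
60–79: 12116 × 0.922 = 11171
Giving 11081 / 8213 / 14988 / 11171.
— Period 3 —
Births: 8213 × 0.457 = 3753 ; 14988 × 0.322 = 4826 — total 8579
20–39: 11081 × 0.958 = 10616
40–59: 8213 × 0.954 = 7835
60–79: 14988 × 0.922 = 13819
Giving 8579 / 10616 / 7835 / 13819.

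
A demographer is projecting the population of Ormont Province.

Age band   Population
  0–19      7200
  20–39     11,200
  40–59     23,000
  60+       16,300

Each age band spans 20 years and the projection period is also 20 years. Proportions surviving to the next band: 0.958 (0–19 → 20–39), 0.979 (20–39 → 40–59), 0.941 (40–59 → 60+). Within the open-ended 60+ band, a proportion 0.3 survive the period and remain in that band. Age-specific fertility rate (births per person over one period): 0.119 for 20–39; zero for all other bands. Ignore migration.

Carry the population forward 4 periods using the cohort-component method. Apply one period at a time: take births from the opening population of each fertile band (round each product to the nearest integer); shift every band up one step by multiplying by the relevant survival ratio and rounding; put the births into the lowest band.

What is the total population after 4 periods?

5737

Period 1.
Births: 11200 × 0.119 = 1333
20–39: 7200 × 0.958 = 6898
40–59: 11200 × 0.979 = 10965
60+: 23000 × 0.941 + 16300 × 0.3 = 21643 + 4890 = 26533
Giving 1333 / 6898 / 10965 / 26533.
Period 2.
Births: 6898 × 0.119 = 821
20–39: 1333 × 0.958 = 1277
40–59: 6898 × 0.979 = 6753
60+: 10965 × 0.941 + 26533 × 0.3 = 10318 + 7960 = 18278
Giving 821 / 1277 / 6753 / 18278.
Period 3.
Births: 1277 × 0.119 = 152
20–39: 821 × 0.958 = 787
40–59: 1277 × 0.979 = 1250
60+: 6753 × 0.941 + 18278 × 0.3 = 6355 + 5483 = 11838
Giving 152 / 787 / 1250 / 11838.
Period 4.
Births: 787 × 0.119 = 94
20–39: 152 × 0.958 = 146
40–59: 787 × 0.979 = 770
60+: 1250 × 0.941 + 11838 × 0.3 = 1176 + 3551 = 4727
Giving 94 / 146 / 770 / 4727.
Total after period 4: 94 + 146 + 770 + 4727 = 5737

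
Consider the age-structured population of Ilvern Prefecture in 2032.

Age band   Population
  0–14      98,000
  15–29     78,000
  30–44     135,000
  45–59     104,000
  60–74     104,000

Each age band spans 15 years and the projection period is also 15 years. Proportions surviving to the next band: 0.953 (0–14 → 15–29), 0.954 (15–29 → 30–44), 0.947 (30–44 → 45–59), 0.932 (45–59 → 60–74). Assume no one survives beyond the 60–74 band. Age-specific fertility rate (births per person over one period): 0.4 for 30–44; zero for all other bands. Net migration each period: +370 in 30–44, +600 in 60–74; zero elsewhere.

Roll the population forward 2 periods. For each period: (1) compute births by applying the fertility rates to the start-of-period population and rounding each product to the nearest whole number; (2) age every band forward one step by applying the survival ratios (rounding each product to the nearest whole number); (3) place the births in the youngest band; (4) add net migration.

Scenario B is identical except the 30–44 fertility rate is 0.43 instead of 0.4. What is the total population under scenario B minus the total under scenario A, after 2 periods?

6103

[period 1]
Births: 135000 × 0.4 = 54000
15–29: 98000 × 0.953 = 93394
30–44: 78000 × 0.954 = 74412
45–59: 135000 × 0.947 = 127845
60–74: 104000 × 0.932 = 96928
Net migration: 30–44 + 370 → 74782; 60–74 + 600 → 97528
Giving 54000 / 93394 / 74782 / 127845 / 97528.
[period 2]
Births: 74782 × 0.4 = 29913
15–29: 54000 × 0.953 = 51462
30–44: 93394 × 0.954 = 89098
45–59: 74782 × 0.947 = 70819
60–74: 127845 × 0.932 = 119152
Net migration: 30–44 + 370 → 89468; 60–74 + 600 → 119752
Giving 29913 / 51462 / 89468 / 70819 / 119752.
Scenario A total after 2 periods: 361414
Scenario B projection —
[period 1]
Births: 135000 × 0.43 = 58050
15–29: 98000 × 0.953 = 93394
30–44: 78000 × 0.954 = 74412
45–59: 135000 × 0.947 = 127845
60–74: 104000 × 0.932 = 96928
Net migration: 30–44 + 370 → 74782; 60–74 + 600 → 97528
Giving 58050 / 93394 / 74782 / 127845 / 97528.
[period 2]
Births: 74782 × 0.43 = 32156
15–29: 58050 × 0.953 = 55322
30–44: 93394 × 0.954 = 89098
45–59: 74782 × 0.947 = 70819
60–74: 127845 × 0.932 = 119152
Net migration: 30–44 + 370 → 89468; 60–74 + 600 → 119752
Giving 32156 / 55322 / 89468 / 70819 / 119752.
Scenario B total after 2 periods: 367517
Difference B − A = 367517 − 361414 = 6103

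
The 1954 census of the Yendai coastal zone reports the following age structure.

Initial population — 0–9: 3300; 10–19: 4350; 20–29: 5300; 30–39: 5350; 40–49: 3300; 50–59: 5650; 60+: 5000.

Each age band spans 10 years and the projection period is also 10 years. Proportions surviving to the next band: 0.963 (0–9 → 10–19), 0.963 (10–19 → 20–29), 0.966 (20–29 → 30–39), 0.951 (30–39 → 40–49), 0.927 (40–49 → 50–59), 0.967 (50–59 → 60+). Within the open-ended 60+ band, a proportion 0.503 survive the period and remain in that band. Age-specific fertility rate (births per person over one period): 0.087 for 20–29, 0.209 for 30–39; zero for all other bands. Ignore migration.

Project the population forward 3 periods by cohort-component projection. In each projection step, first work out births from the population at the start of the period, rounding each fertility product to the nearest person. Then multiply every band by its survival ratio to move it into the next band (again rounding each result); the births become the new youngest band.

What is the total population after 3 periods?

(Bands numbered youngest = 1 to oldest = 7.)
[period 1]
Births: 5300 * 0.087 = 461, 5350 * 0.209 = 1118 — total 1579
Band 2: 3300 * 0.963 = 3178
Band 3: 4350 * 0.963 = 4189
Band 4: 5300 * 0.966 = 5120
Band 5: 5350 * 0.951 = 5088
Band 6: 3300 * 0.927 = 3059
Band 7: 5650 * 0.967 + 5000 * 0.503 = 5464 + 2515 = 7979
→ [1579, 3178, 4189, 5120, 5088, 3059, 7979]
[period 2]
Births: 4189 * 0.087 = 364, 5120 * 0.209 = 1070 — total 1434
Band 2: 1579 * 0.963 = 1521
Band 3: 3178 * 0.963 = 3060
Band 4: 4189 * 0.966 = 4047
Band 5: 5120 * 0.951 = 4869
Band 6: 5088 * 0.927 = 4717
Band 7: 3059 * 0.967 + 7979 * 0.503 = 2958 + 4013 = 6971
→ [1434, 1521, 3060, 4047, 4869, 4717, 6971]
[period 3]
Births: 3060 * 0.087 = 266, 4047 * 0.209 = 846 — total 1112
Band 2: 1434 * 0.963 = 1381
Band 3: 1521 * 0.963 = 1465
Band 4: 3060 * 0.966 = 2956
Band 5: 4047 * 0.951 = 3849
Band 6: 4869 * 0.927 = 4514
Band 7: 4717 * 0.967 + 6971 * 0.503 = 4561 + 3506 = 8067
→ [1112, 1381, 1465, 2956, 3849, 4514, 8067]
Total after period 3: 1112 + 1381 + 1465 + 2956 + 3849 + 4514 + 8067 = 23344

23344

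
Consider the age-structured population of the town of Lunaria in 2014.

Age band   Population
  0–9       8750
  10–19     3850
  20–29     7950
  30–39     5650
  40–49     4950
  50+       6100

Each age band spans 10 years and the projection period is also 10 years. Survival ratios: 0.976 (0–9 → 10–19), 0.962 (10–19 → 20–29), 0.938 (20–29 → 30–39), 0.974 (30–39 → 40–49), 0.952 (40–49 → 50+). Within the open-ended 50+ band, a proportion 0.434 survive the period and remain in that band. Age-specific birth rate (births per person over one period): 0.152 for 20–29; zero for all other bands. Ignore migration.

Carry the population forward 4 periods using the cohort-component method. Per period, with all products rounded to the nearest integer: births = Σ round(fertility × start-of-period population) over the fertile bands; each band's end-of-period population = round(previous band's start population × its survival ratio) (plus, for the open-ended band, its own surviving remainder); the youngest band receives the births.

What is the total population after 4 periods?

18300

Call the bands 1 to 6, youngest first.
Period 1:
Births: 7950 × 0.152 = 1208
Band 2: 8750 × 0.976 = 8540
Band 3: 3850 × 0.962 = 3704
Band 4: 7950 × 0.938 = 7457
Band 5: 5650 × 0.974 = 5503
Band 6: 4950 × 0.952 + 6100 × 0.434 = 4712 + 2647 = 7359
→ [1208, 8540, 3704, 7457, 5503, 7359]
Period 2:
Births: 3704 × 0.152 = 563
Band 2: 1208 × 0.976 = 1179
Band 3: 8540 × 0.962 = 8215
Band 4: 3704 × 0.938 = 3474
Band 5: 7457 × 0.974 = 7263
Band 6: 5503 × 0.952 + 7359 × 0.434 = 5239 + 3194 = 8433
→ [563, 1179, 8215, 3474, 7263, 8433]
Period 3:
Births: 8215 × 0.152 = 1249
Band 2: 563 × 0.976 = 549
Band 3: 1179 × 0.962 = 1134
Band 4: 8215 × 0.938 = 7706
Band 5: 3474 × 0.974 = 3384
Band 6: 7263 × 0.952 + 8433 × 0.434 = 6914 + 3660 = 10574
→ [1249, 549, 1134, 7706, 3384, 10574]
Period 4:
Births: 1134 × 0.152 = 172
Band 2: 1249 × 0.976 = 1219
Band 3: 549 × 0.962 = 528
Band 4: 1134 × 0.938 = 1064
Band 5: 7706 × 0.974 = 7506
Band 6: 3384 × 0.952 + 10574 × 0.434 = 3222 + 4589 = 7811
→ [172, 1219, 528, 1064, 7506, 7811]
Total after period 4: 172 + 1219 + 528 + 1064 + 7506 + 7811 = 18300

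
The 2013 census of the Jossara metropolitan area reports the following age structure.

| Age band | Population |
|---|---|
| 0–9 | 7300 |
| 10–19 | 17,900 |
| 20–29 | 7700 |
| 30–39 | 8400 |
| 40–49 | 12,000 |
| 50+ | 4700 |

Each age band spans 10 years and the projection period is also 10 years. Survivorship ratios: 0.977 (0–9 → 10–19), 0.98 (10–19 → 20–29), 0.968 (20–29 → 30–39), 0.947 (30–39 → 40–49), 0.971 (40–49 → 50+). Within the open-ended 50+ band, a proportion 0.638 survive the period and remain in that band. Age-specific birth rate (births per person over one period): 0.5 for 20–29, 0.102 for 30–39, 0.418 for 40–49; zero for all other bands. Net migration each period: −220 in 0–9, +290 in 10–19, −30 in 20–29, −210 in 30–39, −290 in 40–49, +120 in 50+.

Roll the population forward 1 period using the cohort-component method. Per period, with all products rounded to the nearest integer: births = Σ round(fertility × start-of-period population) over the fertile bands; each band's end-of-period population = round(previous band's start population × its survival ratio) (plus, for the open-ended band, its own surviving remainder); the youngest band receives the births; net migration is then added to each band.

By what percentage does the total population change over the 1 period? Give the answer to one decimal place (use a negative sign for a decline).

(Groups numbered youngest = 1 to oldest = 6.)
After projecting period 1:
Births: 7700 × 0.5 = 3850, 8400 × 0.102 = 857, 12000 × 0.418 = 5016 → total 9723
Group 2: 7300 × 0.977 = 7132
Group 3: 17900 × 0.98 = 17542
Group 4: 7700 × 0.968 = 7454
Group 5: 8400 × 0.947 = 7955
Group 6: 12000 × 0.971 + 4700 × 0.638 = 11652 + 2999 = 14651
Net migration: Group 1 − 220 → 9503; Group 2 + 290 → 7422; Group 3 − 30 → 17512; Group 4 − 210 → 7244; Group 5 − 290 → 7665; Group 6 + 120 → 14771
→ [9503, 7422, 17512, 7244, 7665, 14771]
Total: 58000 → 64117; change = 6117; percentage change = 10.5%

10.5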